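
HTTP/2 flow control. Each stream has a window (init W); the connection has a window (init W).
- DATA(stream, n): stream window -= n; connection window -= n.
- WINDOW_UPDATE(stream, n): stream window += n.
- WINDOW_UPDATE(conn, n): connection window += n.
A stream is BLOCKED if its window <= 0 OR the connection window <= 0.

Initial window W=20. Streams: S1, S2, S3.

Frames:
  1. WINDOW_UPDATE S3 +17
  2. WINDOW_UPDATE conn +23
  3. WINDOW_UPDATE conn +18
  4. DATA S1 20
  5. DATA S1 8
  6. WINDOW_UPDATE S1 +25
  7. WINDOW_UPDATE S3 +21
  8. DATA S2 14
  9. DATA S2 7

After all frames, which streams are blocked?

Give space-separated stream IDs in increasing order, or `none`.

Answer: S2

Derivation:
Op 1: conn=20 S1=20 S2=20 S3=37 blocked=[]
Op 2: conn=43 S1=20 S2=20 S3=37 blocked=[]
Op 3: conn=61 S1=20 S2=20 S3=37 blocked=[]
Op 4: conn=41 S1=0 S2=20 S3=37 blocked=[1]
Op 5: conn=33 S1=-8 S2=20 S3=37 blocked=[1]
Op 6: conn=33 S1=17 S2=20 S3=37 blocked=[]
Op 7: conn=33 S1=17 S2=20 S3=58 blocked=[]
Op 8: conn=19 S1=17 S2=6 S3=58 blocked=[]
Op 9: conn=12 S1=17 S2=-1 S3=58 blocked=[2]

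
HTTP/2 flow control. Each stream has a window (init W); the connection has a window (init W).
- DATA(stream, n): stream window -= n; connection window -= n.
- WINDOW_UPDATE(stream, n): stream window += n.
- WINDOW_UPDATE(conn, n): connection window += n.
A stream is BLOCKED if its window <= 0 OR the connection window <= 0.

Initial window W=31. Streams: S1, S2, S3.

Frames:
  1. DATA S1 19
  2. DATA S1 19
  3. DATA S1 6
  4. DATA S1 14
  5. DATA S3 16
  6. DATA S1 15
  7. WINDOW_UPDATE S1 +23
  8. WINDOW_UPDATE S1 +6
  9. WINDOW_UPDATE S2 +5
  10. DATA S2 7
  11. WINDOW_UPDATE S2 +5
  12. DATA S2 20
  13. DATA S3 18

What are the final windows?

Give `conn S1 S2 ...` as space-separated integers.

Answer: -103 -13 14 -3

Derivation:
Op 1: conn=12 S1=12 S2=31 S3=31 blocked=[]
Op 2: conn=-7 S1=-7 S2=31 S3=31 blocked=[1, 2, 3]
Op 3: conn=-13 S1=-13 S2=31 S3=31 blocked=[1, 2, 3]
Op 4: conn=-27 S1=-27 S2=31 S3=31 blocked=[1, 2, 3]
Op 5: conn=-43 S1=-27 S2=31 S3=15 blocked=[1, 2, 3]
Op 6: conn=-58 S1=-42 S2=31 S3=15 blocked=[1, 2, 3]
Op 7: conn=-58 S1=-19 S2=31 S3=15 blocked=[1, 2, 3]
Op 8: conn=-58 S1=-13 S2=31 S3=15 blocked=[1, 2, 3]
Op 9: conn=-58 S1=-13 S2=36 S3=15 blocked=[1, 2, 3]
Op 10: conn=-65 S1=-13 S2=29 S3=15 blocked=[1, 2, 3]
Op 11: conn=-65 S1=-13 S2=34 S3=15 blocked=[1, 2, 3]
Op 12: conn=-85 S1=-13 S2=14 S3=15 blocked=[1, 2, 3]
Op 13: conn=-103 S1=-13 S2=14 S3=-3 blocked=[1, 2, 3]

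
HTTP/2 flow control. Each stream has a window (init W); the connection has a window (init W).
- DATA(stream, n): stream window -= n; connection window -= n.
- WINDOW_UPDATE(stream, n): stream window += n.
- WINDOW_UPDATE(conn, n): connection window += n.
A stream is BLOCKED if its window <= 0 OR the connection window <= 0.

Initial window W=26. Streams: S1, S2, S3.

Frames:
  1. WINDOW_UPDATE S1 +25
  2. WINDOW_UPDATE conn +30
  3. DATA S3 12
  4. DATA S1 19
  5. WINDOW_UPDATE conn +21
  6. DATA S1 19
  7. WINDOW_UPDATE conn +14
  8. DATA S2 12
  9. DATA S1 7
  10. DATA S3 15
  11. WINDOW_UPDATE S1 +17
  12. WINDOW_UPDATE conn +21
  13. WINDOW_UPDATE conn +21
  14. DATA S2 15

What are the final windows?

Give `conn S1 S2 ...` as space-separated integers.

Answer: 34 23 -1 -1

Derivation:
Op 1: conn=26 S1=51 S2=26 S3=26 blocked=[]
Op 2: conn=56 S1=51 S2=26 S3=26 blocked=[]
Op 3: conn=44 S1=51 S2=26 S3=14 blocked=[]
Op 4: conn=25 S1=32 S2=26 S3=14 blocked=[]
Op 5: conn=46 S1=32 S2=26 S3=14 blocked=[]
Op 6: conn=27 S1=13 S2=26 S3=14 blocked=[]
Op 7: conn=41 S1=13 S2=26 S3=14 blocked=[]
Op 8: conn=29 S1=13 S2=14 S3=14 blocked=[]
Op 9: conn=22 S1=6 S2=14 S3=14 blocked=[]
Op 10: conn=7 S1=6 S2=14 S3=-1 blocked=[3]
Op 11: conn=7 S1=23 S2=14 S3=-1 blocked=[3]
Op 12: conn=28 S1=23 S2=14 S3=-1 blocked=[3]
Op 13: conn=49 S1=23 S2=14 S3=-1 blocked=[3]
Op 14: conn=34 S1=23 S2=-1 S3=-1 blocked=[2, 3]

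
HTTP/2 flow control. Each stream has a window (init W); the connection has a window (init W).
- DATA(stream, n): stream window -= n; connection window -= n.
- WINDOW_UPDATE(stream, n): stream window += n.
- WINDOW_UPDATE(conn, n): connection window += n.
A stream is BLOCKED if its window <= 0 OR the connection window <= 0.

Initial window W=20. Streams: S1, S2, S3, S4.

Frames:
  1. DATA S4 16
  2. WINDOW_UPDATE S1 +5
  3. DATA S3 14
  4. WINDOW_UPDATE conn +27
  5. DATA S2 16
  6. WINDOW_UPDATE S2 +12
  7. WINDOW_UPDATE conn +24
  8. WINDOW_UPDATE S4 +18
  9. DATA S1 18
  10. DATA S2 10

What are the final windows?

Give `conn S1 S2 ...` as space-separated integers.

Answer: -3 7 6 6 22

Derivation:
Op 1: conn=4 S1=20 S2=20 S3=20 S4=4 blocked=[]
Op 2: conn=4 S1=25 S2=20 S3=20 S4=4 blocked=[]
Op 3: conn=-10 S1=25 S2=20 S3=6 S4=4 blocked=[1, 2, 3, 4]
Op 4: conn=17 S1=25 S2=20 S3=6 S4=4 blocked=[]
Op 5: conn=1 S1=25 S2=4 S3=6 S4=4 blocked=[]
Op 6: conn=1 S1=25 S2=16 S3=6 S4=4 blocked=[]
Op 7: conn=25 S1=25 S2=16 S3=6 S4=4 blocked=[]
Op 8: conn=25 S1=25 S2=16 S3=6 S4=22 blocked=[]
Op 9: conn=7 S1=7 S2=16 S3=6 S4=22 blocked=[]
Op 10: conn=-3 S1=7 S2=6 S3=6 S4=22 blocked=[1, 2, 3, 4]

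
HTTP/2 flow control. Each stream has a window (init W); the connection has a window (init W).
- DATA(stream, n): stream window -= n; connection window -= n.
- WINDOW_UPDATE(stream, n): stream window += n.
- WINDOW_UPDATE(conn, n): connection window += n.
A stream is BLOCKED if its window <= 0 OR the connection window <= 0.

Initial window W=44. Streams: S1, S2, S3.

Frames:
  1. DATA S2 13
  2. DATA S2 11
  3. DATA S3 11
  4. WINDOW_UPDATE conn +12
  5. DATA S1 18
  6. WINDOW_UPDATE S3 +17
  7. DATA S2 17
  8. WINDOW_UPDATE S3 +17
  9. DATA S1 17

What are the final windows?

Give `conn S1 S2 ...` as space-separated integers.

Op 1: conn=31 S1=44 S2=31 S3=44 blocked=[]
Op 2: conn=20 S1=44 S2=20 S3=44 blocked=[]
Op 3: conn=9 S1=44 S2=20 S3=33 blocked=[]
Op 4: conn=21 S1=44 S2=20 S3=33 blocked=[]
Op 5: conn=3 S1=26 S2=20 S3=33 blocked=[]
Op 6: conn=3 S1=26 S2=20 S3=50 blocked=[]
Op 7: conn=-14 S1=26 S2=3 S3=50 blocked=[1, 2, 3]
Op 8: conn=-14 S1=26 S2=3 S3=67 blocked=[1, 2, 3]
Op 9: conn=-31 S1=9 S2=3 S3=67 blocked=[1, 2, 3]

Answer: -31 9 3 67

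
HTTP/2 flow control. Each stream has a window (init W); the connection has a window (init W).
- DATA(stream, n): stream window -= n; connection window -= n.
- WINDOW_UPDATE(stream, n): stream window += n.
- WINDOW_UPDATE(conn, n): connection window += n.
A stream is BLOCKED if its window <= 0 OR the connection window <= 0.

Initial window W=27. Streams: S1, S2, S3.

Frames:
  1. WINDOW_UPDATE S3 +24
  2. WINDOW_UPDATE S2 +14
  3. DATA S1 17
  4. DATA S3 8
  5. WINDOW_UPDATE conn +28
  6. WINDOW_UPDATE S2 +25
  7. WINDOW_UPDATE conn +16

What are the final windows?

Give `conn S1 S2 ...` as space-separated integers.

Answer: 46 10 66 43

Derivation:
Op 1: conn=27 S1=27 S2=27 S3=51 blocked=[]
Op 2: conn=27 S1=27 S2=41 S3=51 blocked=[]
Op 3: conn=10 S1=10 S2=41 S3=51 blocked=[]
Op 4: conn=2 S1=10 S2=41 S3=43 blocked=[]
Op 5: conn=30 S1=10 S2=41 S3=43 blocked=[]
Op 6: conn=30 S1=10 S2=66 S3=43 blocked=[]
Op 7: conn=46 S1=10 S2=66 S3=43 blocked=[]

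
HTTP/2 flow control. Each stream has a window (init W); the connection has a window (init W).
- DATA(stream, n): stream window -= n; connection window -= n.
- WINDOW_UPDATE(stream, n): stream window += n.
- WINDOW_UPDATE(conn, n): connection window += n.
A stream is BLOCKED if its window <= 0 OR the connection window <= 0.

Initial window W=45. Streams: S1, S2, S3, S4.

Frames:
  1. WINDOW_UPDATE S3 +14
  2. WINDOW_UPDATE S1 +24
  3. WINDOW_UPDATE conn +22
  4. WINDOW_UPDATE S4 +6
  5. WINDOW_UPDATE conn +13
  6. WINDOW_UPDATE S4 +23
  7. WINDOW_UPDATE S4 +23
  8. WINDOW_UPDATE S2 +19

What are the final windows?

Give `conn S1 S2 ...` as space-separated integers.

Answer: 80 69 64 59 97

Derivation:
Op 1: conn=45 S1=45 S2=45 S3=59 S4=45 blocked=[]
Op 2: conn=45 S1=69 S2=45 S3=59 S4=45 blocked=[]
Op 3: conn=67 S1=69 S2=45 S3=59 S4=45 blocked=[]
Op 4: conn=67 S1=69 S2=45 S3=59 S4=51 blocked=[]
Op 5: conn=80 S1=69 S2=45 S3=59 S4=51 blocked=[]
Op 6: conn=80 S1=69 S2=45 S3=59 S4=74 blocked=[]
Op 7: conn=80 S1=69 S2=45 S3=59 S4=97 blocked=[]
Op 8: conn=80 S1=69 S2=64 S3=59 S4=97 blocked=[]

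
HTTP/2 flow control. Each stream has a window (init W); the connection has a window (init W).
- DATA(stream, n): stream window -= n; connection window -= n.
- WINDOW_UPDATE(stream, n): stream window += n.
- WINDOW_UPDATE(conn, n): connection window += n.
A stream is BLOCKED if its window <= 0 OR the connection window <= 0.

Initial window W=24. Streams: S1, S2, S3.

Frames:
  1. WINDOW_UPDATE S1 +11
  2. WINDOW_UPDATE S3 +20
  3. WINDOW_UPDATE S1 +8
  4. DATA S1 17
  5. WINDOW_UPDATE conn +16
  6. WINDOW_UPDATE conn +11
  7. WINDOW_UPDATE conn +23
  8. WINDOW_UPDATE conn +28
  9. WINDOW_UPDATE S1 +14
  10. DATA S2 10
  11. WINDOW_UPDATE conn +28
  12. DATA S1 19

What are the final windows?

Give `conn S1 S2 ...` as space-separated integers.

Op 1: conn=24 S1=35 S2=24 S3=24 blocked=[]
Op 2: conn=24 S1=35 S2=24 S3=44 blocked=[]
Op 3: conn=24 S1=43 S2=24 S3=44 blocked=[]
Op 4: conn=7 S1=26 S2=24 S3=44 blocked=[]
Op 5: conn=23 S1=26 S2=24 S3=44 blocked=[]
Op 6: conn=34 S1=26 S2=24 S3=44 blocked=[]
Op 7: conn=57 S1=26 S2=24 S3=44 blocked=[]
Op 8: conn=85 S1=26 S2=24 S3=44 blocked=[]
Op 9: conn=85 S1=40 S2=24 S3=44 blocked=[]
Op 10: conn=75 S1=40 S2=14 S3=44 blocked=[]
Op 11: conn=103 S1=40 S2=14 S3=44 blocked=[]
Op 12: conn=84 S1=21 S2=14 S3=44 blocked=[]

Answer: 84 21 14 44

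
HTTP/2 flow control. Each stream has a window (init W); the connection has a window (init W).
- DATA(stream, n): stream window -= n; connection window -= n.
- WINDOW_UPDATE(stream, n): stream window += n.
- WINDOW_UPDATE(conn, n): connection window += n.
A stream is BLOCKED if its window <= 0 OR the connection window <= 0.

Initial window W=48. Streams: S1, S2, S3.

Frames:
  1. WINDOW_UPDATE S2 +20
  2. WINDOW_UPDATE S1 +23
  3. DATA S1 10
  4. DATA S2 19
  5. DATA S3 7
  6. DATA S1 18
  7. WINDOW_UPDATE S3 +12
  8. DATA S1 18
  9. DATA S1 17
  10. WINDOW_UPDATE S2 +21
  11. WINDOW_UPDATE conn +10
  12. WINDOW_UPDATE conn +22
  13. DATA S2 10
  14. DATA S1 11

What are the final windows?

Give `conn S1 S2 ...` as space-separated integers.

Op 1: conn=48 S1=48 S2=68 S3=48 blocked=[]
Op 2: conn=48 S1=71 S2=68 S3=48 blocked=[]
Op 3: conn=38 S1=61 S2=68 S3=48 blocked=[]
Op 4: conn=19 S1=61 S2=49 S3=48 blocked=[]
Op 5: conn=12 S1=61 S2=49 S3=41 blocked=[]
Op 6: conn=-6 S1=43 S2=49 S3=41 blocked=[1, 2, 3]
Op 7: conn=-6 S1=43 S2=49 S3=53 blocked=[1, 2, 3]
Op 8: conn=-24 S1=25 S2=49 S3=53 blocked=[1, 2, 3]
Op 9: conn=-41 S1=8 S2=49 S3=53 blocked=[1, 2, 3]
Op 10: conn=-41 S1=8 S2=70 S3=53 blocked=[1, 2, 3]
Op 11: conn=-31 S1=8 S2=70 S3=53 blocked=[1, 2, 3]
Op 12: conn=-9 S1=8 S2=70 S3=53 blocked=[1, 2, 3]
Op 13: conn=-19 S1=8 S2=60 S3=53 blocked=[1, 2, 3]
Op 14: conn=-30 S1=-3 S2=60 S3=53 blocked=[1, 2, 3]

Answer: -30 -3 60 53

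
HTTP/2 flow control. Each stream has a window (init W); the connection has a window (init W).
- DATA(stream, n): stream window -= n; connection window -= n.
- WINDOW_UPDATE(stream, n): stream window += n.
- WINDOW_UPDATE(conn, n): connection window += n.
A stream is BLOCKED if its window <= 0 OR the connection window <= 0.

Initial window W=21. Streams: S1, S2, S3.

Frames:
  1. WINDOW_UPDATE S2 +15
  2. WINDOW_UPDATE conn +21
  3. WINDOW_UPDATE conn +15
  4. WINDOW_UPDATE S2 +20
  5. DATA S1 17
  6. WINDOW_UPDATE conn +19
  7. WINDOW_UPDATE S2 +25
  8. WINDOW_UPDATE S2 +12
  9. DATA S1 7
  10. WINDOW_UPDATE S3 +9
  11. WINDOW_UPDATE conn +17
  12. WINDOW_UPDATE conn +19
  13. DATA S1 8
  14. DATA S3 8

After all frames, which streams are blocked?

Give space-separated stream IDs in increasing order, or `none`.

Answer: S1

Derivation:
Op 1: conn=21 S1=21 S2=36 S3=21 blocked=[]
Op 2: conn=42 S1=21 S2=36 S3=21 blocked=[]
Op 3: conn=57 S1=21 S2=36 S3=21 blocked=[]
Op 4: conn=57 S1=21 S2=56 S3=21 blocked=[]
Op 5: conn=40 S1=4 S2=56 S3=21 blocked=[]
Op 6: conn=59 S1=4 S2=56 S3=21 blocked=[]
Op 7: conn=59 S1=4 S2=81 S3=21 blocked=[]
Op 8: conn=59 S1=4 S2=93 S3=21 blocked=[]
Op 9: conn=52 S1=-3 S2=93 S3=21 blocked=[1]
Op 10: conn=52 S1=-3 S2=93 S3=30 blocked=[1]
Op 11: conn=69 S1=-3 S2=93 S3=30 blocked=[1]
Op 12: conn=88 S1=-3 S2=93 S3=30 blocked=[1]
Op 13: conn=80 S1=-11 S2=93 S3=30 blocked=[1]
Op 14: conn=72 S1=-11 S2=93 S3=22 blocked=[1]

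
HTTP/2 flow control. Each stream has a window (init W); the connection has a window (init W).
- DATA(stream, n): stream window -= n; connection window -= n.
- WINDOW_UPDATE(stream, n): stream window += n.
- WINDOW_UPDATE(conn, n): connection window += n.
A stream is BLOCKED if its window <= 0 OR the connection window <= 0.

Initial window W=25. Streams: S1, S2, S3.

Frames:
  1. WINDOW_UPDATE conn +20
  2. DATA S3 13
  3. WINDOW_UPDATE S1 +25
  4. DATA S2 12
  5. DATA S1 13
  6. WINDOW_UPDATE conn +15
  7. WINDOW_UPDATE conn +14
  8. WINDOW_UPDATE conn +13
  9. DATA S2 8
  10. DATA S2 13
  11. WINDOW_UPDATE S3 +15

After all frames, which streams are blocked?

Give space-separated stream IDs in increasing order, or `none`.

Answer: S2

Derivation:
Op 1: conn=45 S1=25 S2=25 S3=25 blocked=[]
Op 2: conn=32 S1=25 S2=25 S3=12 blocked=[]
Op 3: conn=32 S1=50 S2=25 S3=12 blocked=[]
Op 4: conn=20 S1=50 S2=13 S3=12 blocked=[]
Op 5: conn=7 S1=37 S2=13 S3=12 blocked=[]
Op 6: conn=22 S1=37 S2=13 S3=12 blocked=[]
Op 7: conn=36 S1=37 S2=13 S3=12 blocked=[]
Op 8: conn=49 S1=37 S2=13 S3=12 blocked=[]
Op 9: conn=41 S1=37 S2=5 S3=12 blocked=[]
Op 10: conn=28 S1=37 S2=-8 S3=12 blocked=[2]
Op 11: conn=28 S1=37 S2=-8 S3=27 blocked=[2]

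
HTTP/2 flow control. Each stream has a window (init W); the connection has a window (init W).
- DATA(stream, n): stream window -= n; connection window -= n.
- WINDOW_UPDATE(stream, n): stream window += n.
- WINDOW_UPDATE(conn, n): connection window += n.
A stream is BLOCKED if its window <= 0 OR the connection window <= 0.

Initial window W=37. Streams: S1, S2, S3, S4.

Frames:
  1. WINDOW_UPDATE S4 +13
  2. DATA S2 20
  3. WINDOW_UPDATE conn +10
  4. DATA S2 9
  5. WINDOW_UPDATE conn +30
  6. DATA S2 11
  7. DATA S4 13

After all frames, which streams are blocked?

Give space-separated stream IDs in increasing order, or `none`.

Op 1: conn=37 S1=37 S2=37 S3=37 S4=50 blocked=[]
Op 2: conn=17 S1=37 S2=17 S3=37 S4=50 blocked=[]
Op 3: conn=27 S1=37 S2=17 S3=37 S4=50 blocked=[]
Op 4: conn=18 S1=37 S2=8 S3=37 S4=50 blocked=[]
Op 5: conn=48 S1=37 S2=8 S3=37 S4=50 blocked=[]
Op 6: conn=37 S1=37 S2=-3 S3=37 S4=50 blocked=[2]
Op 7: conn=24 S1=37 S2=-3 S3=37 S4=37 blocked=[2]

Answer: S2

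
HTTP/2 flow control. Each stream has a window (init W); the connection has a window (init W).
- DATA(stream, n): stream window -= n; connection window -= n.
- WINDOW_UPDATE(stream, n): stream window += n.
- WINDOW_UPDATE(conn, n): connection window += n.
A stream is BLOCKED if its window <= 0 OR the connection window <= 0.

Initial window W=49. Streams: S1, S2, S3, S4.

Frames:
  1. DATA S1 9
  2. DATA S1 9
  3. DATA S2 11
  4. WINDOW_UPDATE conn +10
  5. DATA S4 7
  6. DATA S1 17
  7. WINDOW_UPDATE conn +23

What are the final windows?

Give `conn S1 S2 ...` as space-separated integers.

Answer: 29 14 38 49 42

Derivation:
Op 1: conn=40 S1=40 S2=49 S3=49 S4=49 blocked=[]
Op 2: conn=31 S1=31 S2=49 S3=49 S4=49 blocked=[]
Op 3: conn=20 S1=31 S2=38 S3=49 S4=49 blocked=[]
Op 4: conn=30 S1=31 S2=38 S3=49 S4=49 blocked=[]
Op 5: conn=23 S1=31 S2=38 S3=49 S4=42 blocked=[]
Op 6: conn=6 S1=14 S2=38 S3=49 S4=42 blocked=[]
Op 7: conn=29 S1=14 S2=38 S3=49 S4=42 blocked=[]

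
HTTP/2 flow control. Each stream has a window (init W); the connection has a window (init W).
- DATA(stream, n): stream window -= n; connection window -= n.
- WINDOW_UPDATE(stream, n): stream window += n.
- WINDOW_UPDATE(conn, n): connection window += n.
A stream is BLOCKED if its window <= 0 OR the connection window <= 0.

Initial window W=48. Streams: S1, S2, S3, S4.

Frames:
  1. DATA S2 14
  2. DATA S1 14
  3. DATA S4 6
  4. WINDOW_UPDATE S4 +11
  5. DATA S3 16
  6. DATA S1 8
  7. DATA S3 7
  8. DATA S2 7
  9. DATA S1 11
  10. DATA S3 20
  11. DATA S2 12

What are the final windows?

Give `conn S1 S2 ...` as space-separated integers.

Op 1: conn=34 S1=48 S2=34 S3=48 S4=48 blocked=[]
Op 2: conn=20 S1=34 S2=34 S3=48 S4=48 blocked=[]
Op 3: conn=14 S1=34 S2=34 S3=48 S4=42 blocked=[]
Op 4: conn=14 S1=34 S2=34 S3=48 S4=53 blocked=[]
Op 5: conn=-2 S1=34 S2=34 S3=32 S4=53 blocked=[1, 2, 3, 4]
Op 6: conn=-10 S1=26 S2=34 S3=32 S4=53 blocked=[1, 2, 3, 4]
Op 7: conn=-17 S1=26 S2=34 S3=25 S4=53 blocked=[1, 2, 3, 4]
Op 8: conn=-24 S1=26 S2=27 S3=25 S4=53 blocked=[1, 2, 3, 4]
Op 9: conn=-35 S1=15 S2=27 S3=25 S4=53 blocked=[1, 2, 3, 4]
Op 10: conn=-55 S1=15 S2=27 S3=5 S4=53 blocked=[1, 2, 3, 4]
Op 11: conn=-67 S1=15 S2=15 S3=5 S4=53 blocked=[1, 2, 3, 4]

Answer: -67 15 15 5 53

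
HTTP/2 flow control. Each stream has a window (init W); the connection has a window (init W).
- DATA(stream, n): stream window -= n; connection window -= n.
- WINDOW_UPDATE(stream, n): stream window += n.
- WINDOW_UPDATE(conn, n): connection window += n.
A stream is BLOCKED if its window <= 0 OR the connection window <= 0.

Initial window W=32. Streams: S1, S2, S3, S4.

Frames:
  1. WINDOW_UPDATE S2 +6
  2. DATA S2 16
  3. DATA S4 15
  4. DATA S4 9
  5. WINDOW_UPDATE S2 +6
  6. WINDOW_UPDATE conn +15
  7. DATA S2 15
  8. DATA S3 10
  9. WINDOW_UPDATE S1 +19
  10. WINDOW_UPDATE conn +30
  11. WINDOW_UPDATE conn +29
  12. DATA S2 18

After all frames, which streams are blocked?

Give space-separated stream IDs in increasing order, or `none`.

Answer: S2

Derivation:
Op 1: conn=32 S1=32 S2=38 S3=32 S4=32 blocked=[]
Op 2: conn=16 S1=32 S2=22 S3=32 S4=32 blocked=[]
Op 3: conn=1 S1=32 S2=22 S3=32 S4=17 blocked=[]
Op 4: conn=-8 S1=32 S2=22 S3=32 S4=8 blocked=[1, 2, 3, 4]
Op 5: conn=-8 S1=32 S2=28 S3=32 S4=8 blocked=[1, 2, 3, 4]
Op 6: conn=7 S1=32 S2=28 S3=32 S4=8 blocked=[]
Op 7: conn=-8 S1=32 S2=13 S3=32 S4=8 blocked=[1, 2, 3, 4]
Op 8: conn=-18 S1=32 S2=13 S3=22 S4=8 blocked=[1, 2, 3, 4]
Op 9: conn=-18 S1=51 S2=13 S3=22 S4=8 blocked=[1, 2, 3, 4]
Op 10: conn=12 S1=51 S2=13 S3=22 S4=8 blocked=[]
Op 11: conn=41 S1=51 S2=13 S3=22 S4=8 blocked=[]
Op 12: conn=23 S1=51 S2=-5 S3=22 S4=8 blocked=[2]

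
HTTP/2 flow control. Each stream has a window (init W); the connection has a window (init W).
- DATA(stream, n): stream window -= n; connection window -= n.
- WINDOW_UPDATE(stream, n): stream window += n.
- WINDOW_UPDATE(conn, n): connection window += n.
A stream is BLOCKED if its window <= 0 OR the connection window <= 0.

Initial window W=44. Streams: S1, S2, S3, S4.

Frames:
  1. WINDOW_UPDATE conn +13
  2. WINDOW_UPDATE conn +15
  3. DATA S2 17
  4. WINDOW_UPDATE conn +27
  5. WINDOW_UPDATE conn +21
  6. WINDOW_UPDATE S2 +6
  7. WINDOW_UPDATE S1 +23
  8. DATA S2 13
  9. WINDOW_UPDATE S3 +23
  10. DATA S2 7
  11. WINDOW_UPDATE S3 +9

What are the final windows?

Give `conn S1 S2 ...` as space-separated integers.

Answer: 83 67 13 76 44

Derivation:
Op 1: conn=57 S1=44 S2=44 S3=44 S4=44 blocked=[]
Op 2: conn=72 S1=44 S2=44 S3=44 S4=44 blocked=[]
Op 3: conn=55 S1=44 S2=27 S3=44 S4=44 blocked=[]
Op 4: conn=82 S1=44 S2=27 S3=44 S4=44 blocked=[]
Op 5: conn=103 S1=44 S2=27 S3=44 S4=44 blocked=[]
Op 6: conn=103 S1=44 S2=33 S3=44 S4=44 blocked=[]
Op 7: conn=103 S1=67 S2=33 S3=44 S4=44 blocked=[]
Op 8: conn=90 S1=67 S2=20 S3=44 S4=44 blocked=[]
Op 9: conn=90 S1=67 S2=20 S3=67 S4=44 blocked=[]
Op 10: conn=83 S1=67 S2=13 S3=67 S4=44 blocked=[]
Op 11: conn=83 S1=67 S2=13 S3=76 S4=44 blocked=[]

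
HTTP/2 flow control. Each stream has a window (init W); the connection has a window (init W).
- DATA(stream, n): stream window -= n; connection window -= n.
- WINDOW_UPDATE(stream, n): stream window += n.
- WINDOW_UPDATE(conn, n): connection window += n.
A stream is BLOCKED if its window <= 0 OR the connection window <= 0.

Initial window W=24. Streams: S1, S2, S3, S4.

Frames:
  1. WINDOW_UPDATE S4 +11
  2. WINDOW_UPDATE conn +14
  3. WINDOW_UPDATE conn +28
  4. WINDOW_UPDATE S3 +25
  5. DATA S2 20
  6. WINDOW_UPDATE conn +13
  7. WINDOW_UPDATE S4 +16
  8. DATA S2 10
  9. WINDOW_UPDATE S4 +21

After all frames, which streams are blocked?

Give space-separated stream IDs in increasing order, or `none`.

Answer: S2

Derivation:
Op 1: conn=24 S1=24 S2=24 S3=24 S4=35 blocked=[]
Op 2: conn=38 S1=24 S2=24 S3=24 S4=35 blocked=[]
Op 3: conn=66 S1=24 S2=24 S3=24 S4=35 blocked=[]
Op 4: conn=66 S1=24 S2=24 S3=49 S4=35 blocked=[]
Op 5: conn=46 S1=24 S2=4 S3=49 S4=35 blocked=[]
Op 6: conn=59 S1=24 S2=4 S3=49 S4=35 blocked=[]
Op 7: conn=59 S1=24 S2=4 S3=49 S4=51 blocked=[]
Op 8: conn=49 S1=24 S2=-6 S3=49 S4=51 blocked=[2]
Op 9: conn=49 S1=24 S2=-6 S3=49 S4=72 blocked=[2]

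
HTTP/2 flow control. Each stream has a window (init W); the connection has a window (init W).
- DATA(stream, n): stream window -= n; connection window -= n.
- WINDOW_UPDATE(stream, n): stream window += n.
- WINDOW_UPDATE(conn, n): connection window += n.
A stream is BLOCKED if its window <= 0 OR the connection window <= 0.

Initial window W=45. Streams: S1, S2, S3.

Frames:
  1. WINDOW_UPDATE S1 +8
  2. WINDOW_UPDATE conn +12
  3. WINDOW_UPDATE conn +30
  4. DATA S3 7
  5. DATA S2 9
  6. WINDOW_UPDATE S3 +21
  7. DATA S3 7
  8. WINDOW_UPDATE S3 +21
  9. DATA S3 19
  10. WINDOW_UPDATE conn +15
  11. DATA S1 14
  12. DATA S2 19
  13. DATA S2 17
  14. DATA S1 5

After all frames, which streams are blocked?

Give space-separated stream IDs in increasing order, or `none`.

Answer: S2

Derivation:
Op 1: conn=45 S1=53 S2=45 S3=45 blocked=[]
Op 2: conn=57 S1=53 S2=45 S3=45 blocked=[]
Op 3: conn=87 S1=53 S2=45 S3=45 blocked=[]
Op 4: conn=80 S1=53 S2=45 S3=38 blocked=[]
Op 5: conn=71 S1=53 S2=36 S3=38 blocked=[]
Op 6: conn=71 S1=53 S2=36 S3=59 blocked=[]
Op 7: conn=64 S1=53 S2=36 S3=52 blocked=[]
Op 8: conn=64 S1=53 S2=36 S3=73 blocked=[]
Op 9: conn=45 S1=53 S2=36 S3=54 blocked=[]
Op 10: conn=60 S1=53 S2=36 S3=54 blocked=[]
Op 11: conn=46 S1=39 S2=36 S3=54 blocked=[]
Op 12: conn=27 S1=39 S2=17 S3=54 blocked=[]
Op 13: conn=10 S1=39 S2=0 S3=54 blocked=[2]
Op 14: conn=5 S1=34 S2=0 S3=54 blocked=[2]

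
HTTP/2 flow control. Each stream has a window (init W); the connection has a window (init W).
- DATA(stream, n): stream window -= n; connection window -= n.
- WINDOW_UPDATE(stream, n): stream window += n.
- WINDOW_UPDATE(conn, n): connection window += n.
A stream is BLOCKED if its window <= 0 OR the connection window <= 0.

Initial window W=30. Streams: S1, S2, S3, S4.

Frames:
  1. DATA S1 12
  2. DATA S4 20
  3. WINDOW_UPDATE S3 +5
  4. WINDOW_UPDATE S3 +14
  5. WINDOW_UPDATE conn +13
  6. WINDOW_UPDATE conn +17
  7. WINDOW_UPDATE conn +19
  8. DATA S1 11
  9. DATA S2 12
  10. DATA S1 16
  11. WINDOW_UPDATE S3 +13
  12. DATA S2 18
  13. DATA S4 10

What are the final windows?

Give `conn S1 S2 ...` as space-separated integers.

Op 1: conn=18 S1=18 S2=30 S3=30 S4=30 blocked=[]
Op 2: conn=-2 S1=18 S2=30 S3=30 S4=10 blocked=[1, 2, 3, 4]
Op 3: conn=-2 S1=18 S2=30 S3=35 S4=10 blocked=[1, 2, 3, 4]
Op 4: conn=-2 S1=18 S2=30 S3=49 S4=10 blocked=[1, 2, 3, 4]
Op 5: conn=11 S1=18 S2=30 S3=49 S4=10 blocked=[]
Op 6: conn=28 S1=18 S2=30 S3=49 S4=10 blocked=[]
Op 7: conn=47 S1=18 S2=30 S3=49 S4=10 blocked=[]
Op 8: conn=36 S1=7 S2=30 S3=49 S4=10 blocked=[]
Op 9: conn=24 S1=7 S2=18 S3=49 S4=10 blocked=[]
Op 10: conn=8 S1=-9 S2=18 S3=49 S4=10 blocked=[1]
Op 11: conn=8 S1=-9 S2=18 S3=62 S4=10 blocked=[1]
Op 12: conn=-10 S1=-9 S2=0 S3=62 S4=10 blocked=[1, 2, 3, 4]
Op 13: conn=-20 S1=-9 S2=0 S3=62 S4=0 blocked=[1, 2, 3, 4]

Answer: -20 -9 0 62 0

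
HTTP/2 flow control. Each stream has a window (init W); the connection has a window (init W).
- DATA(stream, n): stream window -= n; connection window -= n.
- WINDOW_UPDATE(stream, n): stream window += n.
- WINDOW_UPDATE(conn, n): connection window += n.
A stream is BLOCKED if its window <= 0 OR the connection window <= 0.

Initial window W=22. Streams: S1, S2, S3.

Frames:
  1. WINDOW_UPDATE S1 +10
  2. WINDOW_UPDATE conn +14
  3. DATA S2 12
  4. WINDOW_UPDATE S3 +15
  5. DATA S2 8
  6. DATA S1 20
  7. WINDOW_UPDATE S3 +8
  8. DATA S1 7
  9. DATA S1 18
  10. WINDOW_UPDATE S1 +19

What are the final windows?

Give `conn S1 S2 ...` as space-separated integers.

Answer: -29 6 2 45

Derivation:
Op 1: conn=22 S1=32 S2=22 S3=22 blocked=[]
Op 2: conn=36 S1=32 S2=22 S3=22 blocked=[]
Op 3: conn=24 S1=32 S2=10 S3=22 blocked=[]
Op 4: conn=24 S1=32 S2=10 S3=37 blocked=[]
Op 5: conn=16 S1=32 S2=2 S3=37 blocked=[]
Op 6: conn=-4 S1=12 S2=2 S3=37 blocked=[1, 2, 3]
Op 7: conn=-4 S1=12 S2=2 S3=45 blocked=[1, 2, 3]
Op 8: conn=-11 S1=5 S2=2 S3=45 blocked=[1, 2, 3]
Op 9: conn=-29 S1=-13 S2=2 S3=45 blocked=[1, 2, 3]
Op 10: conn=-29 S1=6 S2=2 S3=45 blocked=[1, 2, 3]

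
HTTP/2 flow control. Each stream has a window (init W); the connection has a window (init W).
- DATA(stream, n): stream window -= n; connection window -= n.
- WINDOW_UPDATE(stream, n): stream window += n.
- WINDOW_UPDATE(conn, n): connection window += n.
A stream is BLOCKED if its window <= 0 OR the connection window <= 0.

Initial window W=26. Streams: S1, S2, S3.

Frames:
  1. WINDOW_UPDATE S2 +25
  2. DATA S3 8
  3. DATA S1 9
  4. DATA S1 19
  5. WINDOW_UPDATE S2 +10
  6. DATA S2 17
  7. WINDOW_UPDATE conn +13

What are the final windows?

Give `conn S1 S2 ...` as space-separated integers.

Op 1: conn=26 S1=26 S2=51 S3=26 blocked=[]
Op 2: conn=18 S1=26 S2=51 S3=18 blocked=[]
Op 3: conn=9 S1=17 S2=51 S3=18 blocked=[]
Op 4: conn=-10 S1=-2 S2=51 S3=18 blocked=[1, 2, 3]
Op 5: conn=-10 S1=-2 S2=61 S3=18 blocked=[1, 2, 3]
Op 6: conn=-27 S1=-2 S2=44 S3=18 blocked=[1, 2, 3]
Op 7: conn=-14 S1=-2 S2=44 S3=18 blocked=[1, 2, 3]

Answer: -14 -2 44 18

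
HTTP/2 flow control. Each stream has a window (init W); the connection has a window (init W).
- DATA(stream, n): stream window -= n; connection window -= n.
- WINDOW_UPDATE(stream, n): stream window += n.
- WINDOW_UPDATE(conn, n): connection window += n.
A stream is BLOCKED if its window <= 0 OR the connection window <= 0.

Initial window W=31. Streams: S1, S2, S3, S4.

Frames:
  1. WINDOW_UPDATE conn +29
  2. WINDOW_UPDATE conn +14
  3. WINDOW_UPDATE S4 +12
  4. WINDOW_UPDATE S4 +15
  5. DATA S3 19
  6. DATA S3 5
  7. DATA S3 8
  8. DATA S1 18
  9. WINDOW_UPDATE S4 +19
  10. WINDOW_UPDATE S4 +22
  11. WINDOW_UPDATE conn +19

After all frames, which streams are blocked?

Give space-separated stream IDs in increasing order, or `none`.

Op 1: conn=60 S1=31 S2=31 S3=31 S4=31 blocked=[]
Op 2: conn=74 S1=31 S2=31 S3=31 S4=31 blocked=[]
Op 3: conn=74 S1=31 S2=31 S3=31 S4=43 blocked=[]
Op 4: conn=74 S1=31 S2=31 S3=31 S4=58 blocked=[]
Op 5: conn=55 S1=31 S2=31 S3=12 S4=58 blocked=[]
Op 6: conn=50 S1=31 S2=31 S3=7 S4=58 blocked=[]
Op 7: conn=42 S1=31 S2=31 S3=-1 S4=58 blocked=[3]
Op 8: conn=24 S1=13 S2=31 S3=-1 S4=58 blocked=[3]
Op 9: conn=24 S1=13 S2=31 S3=-1 S4=77 blocked=[3]
Op 10: conn=24 S1=13 S2=31 S3=-1 S4=99 blocked=[3]
Op 11: conn=43 S1=13 S2=31 S3=-1 S4=99 blocked=[3]

Answer: S3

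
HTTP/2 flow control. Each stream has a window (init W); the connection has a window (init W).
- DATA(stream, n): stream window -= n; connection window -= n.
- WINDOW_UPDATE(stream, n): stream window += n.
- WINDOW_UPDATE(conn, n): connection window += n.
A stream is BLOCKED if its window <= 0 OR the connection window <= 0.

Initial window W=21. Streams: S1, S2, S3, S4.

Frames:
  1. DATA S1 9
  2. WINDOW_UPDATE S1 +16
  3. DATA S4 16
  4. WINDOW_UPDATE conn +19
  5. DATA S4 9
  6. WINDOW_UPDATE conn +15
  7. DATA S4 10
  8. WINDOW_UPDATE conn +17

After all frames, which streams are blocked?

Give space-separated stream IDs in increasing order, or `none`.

Op 1: conn=12 S1=12 S2=21 S3=21 S4=21 blocked=[]
Op 2: conn=12 S1=28 S2=21 S3=21 S4=21 blocked=[]
Op 3: conn=-4 S1=28 S2=21 S3=21 S4=5 blocked=[1, 2, 3, 4]
Op 4: conn=15 S1=28 S2=21 S3=21 S4=5 blocked=[]
Op 5: conn=6 S1=28 S2=21 S3=21 S4=-4 blocked=[4]
Op 6: conn=21 S1=28 S2=21 S3=21 S4=-4 blocked=[4]
Op 7: conn=11 S1=28 S2=21 S3=21 S4=-14 blocked=[4]
Op 8: conn=28 S1=28 S2=21 S3=21 S4=-14 blocked=[4]

Answer: S4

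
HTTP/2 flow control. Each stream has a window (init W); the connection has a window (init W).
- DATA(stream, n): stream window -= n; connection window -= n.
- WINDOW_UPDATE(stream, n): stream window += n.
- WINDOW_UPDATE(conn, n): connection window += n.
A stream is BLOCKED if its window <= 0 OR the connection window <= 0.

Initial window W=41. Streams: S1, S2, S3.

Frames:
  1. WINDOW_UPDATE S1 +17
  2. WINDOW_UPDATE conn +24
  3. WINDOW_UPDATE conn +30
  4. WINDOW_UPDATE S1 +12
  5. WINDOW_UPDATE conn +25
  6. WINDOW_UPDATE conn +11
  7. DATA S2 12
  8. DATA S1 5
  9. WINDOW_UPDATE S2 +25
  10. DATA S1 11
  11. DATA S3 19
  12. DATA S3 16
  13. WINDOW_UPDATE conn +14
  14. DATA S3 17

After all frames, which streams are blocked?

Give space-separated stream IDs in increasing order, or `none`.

Answer: S3

Derivation:
Op 1: conn=41 S1=58 S2=41 S3=41 blocked=[]
Op 2: conn=65 S1=58 S2=41 S3=41 blocked=[]
Op 3: conn=95 S1=58 S2=41 S3=41 blocked=[]
Op 4: conn=95 S1=70 S2=41 S3=41 blocked=[]
Op 5: conn=120 S1=70 S2=41 S3=41 blocked=[]
Op 6: conn=131 S1=70 S2=41 S3=41 blocked=[]
Op 7: conn=119 S1=70 S2=29 S3=41 blocked=[]
Op 8: conn=114 S1=65 S2=29 S3=41 blocked=[]
Op 9: conn=114 S1=65 S2=54 S3=41 blocked=[]
Op 10: conn=103 S1=54 S2=54 S3=41 blocked=[]
Op 11: conn=84 S1=54 S2=54 S3=22 blocked=[]
Op 12: conn=68 S1=54 S2=54 S3=6 blocked=[]
Op 13: conn=82 S1=54 S2=54 S3=6 blocked=[]
Op 14: conn=65 S1=54 S2=54 S3=-11 blocked=[3]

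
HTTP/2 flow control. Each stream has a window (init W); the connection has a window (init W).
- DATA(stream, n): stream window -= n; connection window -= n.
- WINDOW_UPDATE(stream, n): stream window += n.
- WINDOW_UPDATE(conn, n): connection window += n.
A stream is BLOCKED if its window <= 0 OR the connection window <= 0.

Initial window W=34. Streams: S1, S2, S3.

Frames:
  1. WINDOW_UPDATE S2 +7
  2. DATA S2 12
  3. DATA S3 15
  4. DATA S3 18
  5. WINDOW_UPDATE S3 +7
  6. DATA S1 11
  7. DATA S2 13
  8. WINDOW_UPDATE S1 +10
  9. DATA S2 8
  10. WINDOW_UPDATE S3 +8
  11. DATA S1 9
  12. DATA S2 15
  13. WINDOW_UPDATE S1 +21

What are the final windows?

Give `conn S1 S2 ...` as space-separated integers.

Answer: -67 45 -7 16

Derivation:
Op 1: conn=34 S1=34 S2=41 S3=34 blocked=[]
Op 2: conn=22 S1=34 S2=29 S3=34 blocked=[]
Op 3: conn=7 S1=34 S2=29 S3=19 blocked=[]
Op 4: conn=-11 S1=34 S2=29 S3=1 blocked=[1, 2, 3]
Op 5: conn=-11 S1=34 S2=29 S3=8 blocked=[1, 2, 3]
Op 6: conn=-22 S1=23 S2=29 S3=8 blocked=[1, 2, 3]
Op 7: conn=-35 S1=23 S2=16 S3=8 blocked=[1, 2, 3]
Op 8: conn=-35 S1=33 S2=16 S3=8 blocked=[1, 2, 3]
Op 9: conn=-43 S1=33 S2=8 S3=8 blocked=[1, 2, 3]
Op 10: conn=-43 S1=33 S2=8 S3=16 blocked=[1, 2, 3]
Op 11: conn=-52 S1=24 S2=8 S3=16 blocked=[1, 2, 3]
Op 12: conn=-67 S1=24 S2=-7 S3=16 blocked=[1, 2, 3]
Op 13: conn=-67 S1=45 S2=-7 S3=16 blocked=[1, 2, 3]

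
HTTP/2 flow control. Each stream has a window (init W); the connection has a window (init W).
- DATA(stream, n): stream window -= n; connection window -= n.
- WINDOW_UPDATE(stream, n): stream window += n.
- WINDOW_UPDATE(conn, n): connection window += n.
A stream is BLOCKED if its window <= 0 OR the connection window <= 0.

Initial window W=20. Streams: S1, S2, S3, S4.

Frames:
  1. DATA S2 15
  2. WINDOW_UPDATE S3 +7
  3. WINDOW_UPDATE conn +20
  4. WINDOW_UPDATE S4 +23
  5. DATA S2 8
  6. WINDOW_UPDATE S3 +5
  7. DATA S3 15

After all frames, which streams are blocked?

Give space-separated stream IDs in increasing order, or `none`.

Op 1: conn=5 S1=20 S2=5 S3=20 S4=20 blocked=[]
Op 2: conn=5 S1=20 S2=5 S3=27 S4=20 blocked=[]
Op 3: conn=25 S1=20 S2=5 S3=27 S4=20 blocked=[]
Op 4: conn=25 S1=20 S2=5 S3=27 S4=43 blocked=[]
Op 5: conn=17 S1=20 S2=-3 S3=27 S4=43 blocked=[2]
Op 6: conn=17 S1=20 S2=-3 S3=32 S4=43 blocked=[2]
Op 7: conn=2 S1=20 S2=-3 S3=17 S4=43 blocked=[2]

Answer: S2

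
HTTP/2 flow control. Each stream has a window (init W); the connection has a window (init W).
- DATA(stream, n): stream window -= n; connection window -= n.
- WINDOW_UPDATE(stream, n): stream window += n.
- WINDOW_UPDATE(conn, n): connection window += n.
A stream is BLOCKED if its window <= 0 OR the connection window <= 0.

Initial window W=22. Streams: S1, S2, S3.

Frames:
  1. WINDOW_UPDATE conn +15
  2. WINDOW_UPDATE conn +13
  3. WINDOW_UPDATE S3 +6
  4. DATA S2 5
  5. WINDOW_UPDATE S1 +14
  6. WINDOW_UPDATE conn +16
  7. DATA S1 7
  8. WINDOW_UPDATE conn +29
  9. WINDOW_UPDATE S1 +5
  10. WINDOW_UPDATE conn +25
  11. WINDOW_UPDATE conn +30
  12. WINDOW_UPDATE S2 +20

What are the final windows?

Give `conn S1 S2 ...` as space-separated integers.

Answer: 138 34 37 28

Derivation:
Op 1: conn=37 S1=22 S2=22 S3=22 blocked=[]
Op 2: conn=50 S1=22 S2=22 S3=22 blocked=[]
Op 3: conn=50 S1=22 S2=22 S3=28 blocked=[]
Op 4: conn=45 S1=22 S2=17 S3=28 blocked=[]
Op 5: conn=45 S1=36 S2=17 S3=28 blocked=[]
Op 6: conn=61 S1=36 S2=17 S3=28 blocked=[]
Op 7: conn=54 S1=29 S2=17 S3=28 blocked=[]
Op 8: conn=83 S1=29 S2=17 S3=28 blocked=[]
Op 9: conn=83 S1=34 S2=17 S3=28 blocked=[]
Op 10: conn=108 S1=34 S2=17 S3=28 blocked=[]
Op 11: conn=138 S1=34 S2=17 S3=28 blocked=[]
Op 12: conn=138 S1=34 S2=37 S3=28 blocked=[]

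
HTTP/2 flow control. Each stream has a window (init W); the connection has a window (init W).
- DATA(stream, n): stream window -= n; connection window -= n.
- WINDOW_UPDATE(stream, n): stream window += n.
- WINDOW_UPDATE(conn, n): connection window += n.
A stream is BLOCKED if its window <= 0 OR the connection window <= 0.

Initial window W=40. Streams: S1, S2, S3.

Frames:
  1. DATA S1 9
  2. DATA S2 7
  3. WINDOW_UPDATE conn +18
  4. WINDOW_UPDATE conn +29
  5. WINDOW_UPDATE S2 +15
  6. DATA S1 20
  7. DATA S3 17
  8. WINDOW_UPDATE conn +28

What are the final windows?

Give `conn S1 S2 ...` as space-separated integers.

Answer: 62 11 48 23

Derivation:
Op 1: conn=31 S1=31 S2=40 S3=40 blocked=[]
Op 2: conn=24 S1=31 S2=33 S3=40 blocked=[]
Op 3: conn=42 S1=31 S2=33 S3=40 blocked=[]
Op 4: conn=71 S1=31 S2=33 S3=40 blocked=[]
Op 5: conn=71 S1=31 S2=48 S3=40 blocked=[]
Op 6: conn=51 S1=11 S2=48 S3=40 blocked=[]
Op 7: conn=34 S1=11 S2=48 S3=23 blocked=[]
Op 8: conn=62 S1=11 S2=48 S3=23 blocked=[]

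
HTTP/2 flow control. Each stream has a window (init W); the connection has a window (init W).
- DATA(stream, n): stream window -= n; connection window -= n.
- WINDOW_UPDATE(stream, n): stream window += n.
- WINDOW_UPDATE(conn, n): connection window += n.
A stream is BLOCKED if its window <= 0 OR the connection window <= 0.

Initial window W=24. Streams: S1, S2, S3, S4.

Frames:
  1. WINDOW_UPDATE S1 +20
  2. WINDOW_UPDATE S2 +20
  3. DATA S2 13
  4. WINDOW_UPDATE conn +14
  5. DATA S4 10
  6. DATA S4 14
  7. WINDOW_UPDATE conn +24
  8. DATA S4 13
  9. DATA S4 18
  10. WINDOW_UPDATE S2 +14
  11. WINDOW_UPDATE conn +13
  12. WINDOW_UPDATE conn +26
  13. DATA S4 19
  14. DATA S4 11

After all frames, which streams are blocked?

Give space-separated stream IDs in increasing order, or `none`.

Answer: S4

Derivation:
Op 1: conn=24 S1=44 S2=24 S3=24 S4=24 blocked=[]
Op 2: conn=24 S1=44 S2=44 S3=24 S4=24 blocked=[]
Op 3: conn=11 S1=44 S2=31 S3=24 S4=24 blocked=[]
Op 4: conn=25 S1=44 S2=31 S3=24 S4=24 blocked=[]
Op 5: conn=15 S1=44 S2=31 S3=24 S4=14 blocked=[]
Op 6: conn=1 S1=44 S2=31 S3=24 S4=0 blocked=[4]
Op 7: conn=25 S1=44 S2=31 S3=24 S4=0 blocked=[4]
Op 8: conn=12 S1=44 S2=31 S3=24 S4=-13 blocked=[4]
Op 9: conn=-6 S1=44 S2=31 S3=24 S4=-31 blocked=[1, 2, 3, 4]
Op 10: conn=-6 S1=44 S2=45 S3=24 S4=-31 blocked=[1, 2, 3, 4]
Op 11: conn=7 S1=44 S2=45 S3=24 S4=-31 blocked=[4]
Op 12: conn=33 S1=44 S2=45 S3=24 S4=-31 blocked=[4]
Op 13: conn=14 S1=44 S2=45 S3=24 S4=-50 blocked=[4]
Op 14: conn=3 S1=44 S2=45 S3=24 S4=-61 blocked=[4]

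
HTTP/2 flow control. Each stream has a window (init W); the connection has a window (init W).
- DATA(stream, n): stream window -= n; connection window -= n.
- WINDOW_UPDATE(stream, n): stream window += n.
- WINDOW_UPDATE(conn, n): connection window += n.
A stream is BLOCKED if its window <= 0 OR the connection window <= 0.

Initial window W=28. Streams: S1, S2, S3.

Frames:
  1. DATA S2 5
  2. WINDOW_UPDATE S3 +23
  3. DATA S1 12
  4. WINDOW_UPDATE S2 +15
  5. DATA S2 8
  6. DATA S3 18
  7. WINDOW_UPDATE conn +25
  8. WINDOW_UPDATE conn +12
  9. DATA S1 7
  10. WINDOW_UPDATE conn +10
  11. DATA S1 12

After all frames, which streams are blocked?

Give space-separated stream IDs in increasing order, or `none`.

Op 1: conn=23 S1=28 S2=23 S3=28 blocked=[]
Op 2: conn=23 S1=28 S2=23 S3=51 blocked=[]
Op 3: conn=11 S1=16 S2=23 S3=51 blocked=[]
Op 4: conn=11 S1=16 S2=38 S3=51 blocked=[]
Op 5: conn=3 S1=16 S2=30 S3=51 blocked=[]
Op 6: conn=-15 S1=16 S2=30 S3=33 blocked=[1, 2, 3]
Op 7: conn=10 S1=16 S2=30 S3=33 blocked=[]
Op 8: conn=22 S1=16 S2=30 S3=33 blocked=[]
Op 9: conn=15 S1=9 S2=30 S3=33 blocked=[]
Op 10: conn=25 S1=9 S2=30 S3=33 blocked=[]
Op 11: conn=13 S1=-3 S2=30 S3=33 blocked=[1]

Answer: S1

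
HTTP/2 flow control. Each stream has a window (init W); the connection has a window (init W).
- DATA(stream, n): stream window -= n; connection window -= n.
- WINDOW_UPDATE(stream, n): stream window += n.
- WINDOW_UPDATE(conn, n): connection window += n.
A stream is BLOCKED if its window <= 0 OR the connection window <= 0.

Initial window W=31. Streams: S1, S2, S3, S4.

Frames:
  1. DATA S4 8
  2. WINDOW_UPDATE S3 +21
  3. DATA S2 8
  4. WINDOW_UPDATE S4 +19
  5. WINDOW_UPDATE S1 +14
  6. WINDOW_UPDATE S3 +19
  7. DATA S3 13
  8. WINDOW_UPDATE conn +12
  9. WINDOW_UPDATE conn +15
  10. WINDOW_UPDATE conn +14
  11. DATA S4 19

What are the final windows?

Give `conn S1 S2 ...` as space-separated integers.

Answer: 24 45 23 58 23

Derivation:
Op 1: conn=23 S1=31 S2=31 S3=31 S4=23 blocked=[]
Op 2: conn=23 S1=31 S2=31 S3=52 S4=23 blocked=[]
Op 3: conn=15 S1=31 S2=23 S3=52 S4=23 blocked=[]
Op 4: conn=15 S1=31 S2=23 S3=52 S4=42 blocked=[]
Op 5: conn=15 S1=45 S2=23 S3=52 S4=42 blocked=[]
Op 6: conn=15 S1=45 S2=23 S3=71 S4=42 blocked=[]
Op 7: conn=2 S1=45 S2=23 S3=58 S4=42 blocked=[]
Op 8: conn=14 S1=45 S2=23 S3=58 S4=42 blocked=[]
Op 9: conn=29 S1=45 S2=23 S3=58 S4=42 blocked=[]
Op 10: conn=43 S1=45 S2=23 S3=58 S4=42 blocked=[]
Op 11: conn=24 S1=45 S2=23 S3=58 S4=23 blocked=[]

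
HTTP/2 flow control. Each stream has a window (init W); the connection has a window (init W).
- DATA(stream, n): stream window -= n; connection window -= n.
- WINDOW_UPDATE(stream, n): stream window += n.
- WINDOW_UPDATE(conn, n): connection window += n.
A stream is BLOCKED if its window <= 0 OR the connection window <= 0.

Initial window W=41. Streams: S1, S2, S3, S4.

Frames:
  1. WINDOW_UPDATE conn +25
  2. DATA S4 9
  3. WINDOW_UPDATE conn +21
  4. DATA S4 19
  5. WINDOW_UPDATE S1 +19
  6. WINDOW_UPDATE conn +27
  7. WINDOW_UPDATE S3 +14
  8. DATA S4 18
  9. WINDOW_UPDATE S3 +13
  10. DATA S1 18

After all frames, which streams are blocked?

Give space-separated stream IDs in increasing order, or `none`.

Op 1: conn=66 S1=41 S2=41 S3=41 S4=41 blocked=[]
Op 2: conn=57 S1=41 S2=41 S3=41 S4=32 blocked=[]
Op 3: conn=78 S1=41 S2=41 S3=41 S4=32 blocked=[]
Op 4: conn=59 S1=41 S2=41 S3=41 S4=13 blocked=[]
Op 5: conn=59 S1=60 S2=41 S3=41 S4=13 blocked=[]
Op 6: conn=86 S1=60 S2=41 S3=41 S4=13 blocked=[]
Op 7: conn=86 S1=60 S2=41 S3=55 S4=13 blocked=[]
Op 8: conn=68 S1=60 S2=41 S3=55 S4=-5 blocked=[4]
Op 9: conn=68 S1=60 S2=41 S3=68 S4=-5 blocked=[4]
Op 10: conn=50 S1=42 S2=41 S3=68 S4=-5 blocked=[4]

Answer: S4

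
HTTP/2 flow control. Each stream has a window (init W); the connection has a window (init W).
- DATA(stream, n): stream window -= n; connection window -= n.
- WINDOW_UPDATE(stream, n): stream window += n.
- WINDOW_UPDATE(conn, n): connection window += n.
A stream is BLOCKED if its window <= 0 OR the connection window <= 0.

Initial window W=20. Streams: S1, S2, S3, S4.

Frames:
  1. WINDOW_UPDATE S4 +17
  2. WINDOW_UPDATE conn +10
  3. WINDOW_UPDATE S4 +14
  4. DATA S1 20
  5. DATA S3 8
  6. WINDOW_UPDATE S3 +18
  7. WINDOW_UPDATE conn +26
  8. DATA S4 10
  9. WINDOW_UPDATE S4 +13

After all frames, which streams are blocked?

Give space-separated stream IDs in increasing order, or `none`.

Answer: S1

Derivation:
Op 1: conn=20 S1=20 S2=20 S3=20 S4=37 blocked=[]
Op 2: conn=30 S1=20 S2=20 S3=20 S4=37 blocked=[]
Op 3: conn=30 S1=20 S2=20 S3=20 S4=51 blocked=[]
Op 4: conn=10 S1=0 S2=20 S3=20 S4=51 blocked=[1]
Op 5: conn=2 S1=0 S2=20 S3=12 S4=51 blocked=[1]
Op 6: conn=2 S1=0 S2=20 S3=30 S4=51 blocked=[1]
Op 7: conn=28 S1=0 S2=20 S3=30 S4=51 blocked=[1]
Op 8: conn=18 S1=0 S2=20 S3=30 S4=41 blocked=[1]
Op 9: conn=18 S1=0 S2=20 S3=30 S4=54 blocked=[1]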